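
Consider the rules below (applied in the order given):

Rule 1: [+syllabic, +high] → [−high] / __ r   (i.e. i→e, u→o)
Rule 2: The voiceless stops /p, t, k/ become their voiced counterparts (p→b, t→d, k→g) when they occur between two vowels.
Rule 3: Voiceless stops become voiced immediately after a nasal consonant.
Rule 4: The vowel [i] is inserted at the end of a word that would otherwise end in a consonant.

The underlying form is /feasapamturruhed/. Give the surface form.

feasabamdorruhedi

Rule 1 (pre-rhotic lowering): /u/ is a high vowel immediately before /r/, so it lowers to [o]. /feasapamturruhed/ → feasapamtorruhed.
Rule 2 (intervocalic voicing): /p/ is a voiceless stop between vowels /a/ and /a/, so it voices to [b]. /feasapamtorruhed/ → feasabamtorruhed.
Rule 3 (post-nasal voicing): /t/ is a voiceless stop immediately after the nasal /m/, so it voices to [d]. /feasabamtorruhed/ → feasabamdorruhed.
Rule 4 (final i-epenthesis): the form ends in the consonant /d/, so [i] is inserted word-finally. /feasabamdorruhed/ → feasabamdorruhedi.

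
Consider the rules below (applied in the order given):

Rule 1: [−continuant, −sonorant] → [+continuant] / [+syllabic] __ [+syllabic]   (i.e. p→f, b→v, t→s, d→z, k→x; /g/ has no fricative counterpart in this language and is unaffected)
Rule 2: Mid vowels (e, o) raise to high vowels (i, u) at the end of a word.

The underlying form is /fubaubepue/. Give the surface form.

fuvauvefui

Rule 1 (intervocalic spirantization): /b/ is a stop between vowels /u/ and /a/, so it spirantizes to the fricative [v]. /b/ is a stop between vowels /u/ and /e/, so it spirantizes to the fricative [v]. /p/ is a stop between vowels /e/ and /u/, so it spirantizes to the fricative [f]. /fubaubepue/ → fuvauvefue.
Rule 2 (final vowel raising): /e/ is a mid vowel in word-final position, so it raises to [i]. /fuvauvefue/ → fuvauvefui.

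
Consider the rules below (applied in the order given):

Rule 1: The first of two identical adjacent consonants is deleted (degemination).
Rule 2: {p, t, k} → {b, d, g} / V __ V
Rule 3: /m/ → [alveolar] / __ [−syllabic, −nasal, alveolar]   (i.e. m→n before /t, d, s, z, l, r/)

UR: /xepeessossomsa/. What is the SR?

xebeesosonsa

Rule 1 (degemination): /ss/ is a geminate; the first /s/ deletes. /ss/ is a geminate; the first /s/ deletes. /xepeessossomsa/ → xepeesosomsa.
Rule 2 (intervocalic voicing): /p/ is a voiceless stop between vowels /e/ and /e/, so it voices to [b]. /xepeesosomsa/ → xebeesosomsa.
Rule 3 (nasal place assimilation): /m/ precedes the alveolar consonant /s/, so it assimilates in place to [n]. /xebeesosomsa/ → xebeesosonsa.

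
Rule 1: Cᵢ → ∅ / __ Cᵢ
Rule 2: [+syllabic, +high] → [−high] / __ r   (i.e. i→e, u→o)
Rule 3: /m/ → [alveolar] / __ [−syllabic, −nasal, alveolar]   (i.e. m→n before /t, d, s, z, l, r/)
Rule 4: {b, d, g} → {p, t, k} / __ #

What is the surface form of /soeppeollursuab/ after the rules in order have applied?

Rule 1 (degemination): /pp/ is a geminate; the first /p/ deletes. /ll/ is a geminate; the first /l/ deletes. /soeppeollursuab/ → soepeolursuab.
Rule 2 (pre-rhotic lowering): /u/ is a high vowel immediately before /r/, so it lowers to [o]. /soepeolursuab/ → soepeolorsuab.
Rule 3 (nasal place assimilation): no segment meets the environment; /soepeolorsuab/ is unchanged.
Rule 4 (final devoicing): /b/ is a voiced stop in word-final position, so it devoices to [p]. /soepeolorsuab/ → soepeolorsuap.

soepeolorsuap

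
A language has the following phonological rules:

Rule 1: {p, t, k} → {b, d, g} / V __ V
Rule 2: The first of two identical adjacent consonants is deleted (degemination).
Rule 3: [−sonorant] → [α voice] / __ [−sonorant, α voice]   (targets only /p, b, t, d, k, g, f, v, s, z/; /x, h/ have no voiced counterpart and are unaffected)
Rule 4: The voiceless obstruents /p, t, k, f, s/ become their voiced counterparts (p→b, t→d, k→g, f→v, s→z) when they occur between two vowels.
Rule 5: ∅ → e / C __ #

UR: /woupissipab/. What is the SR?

woubizibabe

Rule 1 (intervocalic voicing): /p/ is a voiceless stop between vowels /u/ and /i/, so it voices to [b]. /p/ is a voiceless stop between vowels /i/ and /a/, so it voices to [b]. /woupissipab/ → woubissibab.
Rule 2 (degemination): /ss/ is a geminate; the first /s/ deletes. /woubissibab/ → woubisibab.
Rule 3 (regressive voicing assimilation): no segment meets the environment; /woubisibab/ is unchanged.
Rule 4 (intervocalic voicing): /s/ is a voiceless obstruent between vowels /i/ and /i/, so it voices to [z]. /woubisibab/ → woubizibab.
Rule 5 (final e-epenthesis): the form ends in the consonant /b/, so [e] is inserted word-finally. /woubizibab/ → woubizibabe.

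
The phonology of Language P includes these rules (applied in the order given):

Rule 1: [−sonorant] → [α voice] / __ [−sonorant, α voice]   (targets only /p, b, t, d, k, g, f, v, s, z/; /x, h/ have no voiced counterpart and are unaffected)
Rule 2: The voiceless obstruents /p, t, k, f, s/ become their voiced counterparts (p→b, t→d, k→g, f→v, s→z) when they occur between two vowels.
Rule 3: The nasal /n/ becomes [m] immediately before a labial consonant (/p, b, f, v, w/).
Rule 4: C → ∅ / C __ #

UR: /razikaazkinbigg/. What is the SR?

razigaaskimbig

Rule 1 (regressive voicing assimilation): /z/ precedes the voiceless obstruent /k/, so it devoices to [s] by assimilation. /razikaazkinbigg/ → razikaaskinbigg.
Rule 2 (intervocalic voicing): /k/ is a voiceless obstruent between vowels /i/ and /a/, so it voices to [g]. /razikaaskinbigg/ → razigaaskinbigg.
Rule 3 (nasal place assimilation): /n/ precedes the labial consonant /b/, so it assimilates in place to [m]. /razigaaskinbigg/ → razigaaskimbigg.
Rule 4 (final cluster simplification): /g/ is the second consonant of a word-final cluster /gg/, so it deletes. /razigaaskimbigg/ → razigaaskimbig.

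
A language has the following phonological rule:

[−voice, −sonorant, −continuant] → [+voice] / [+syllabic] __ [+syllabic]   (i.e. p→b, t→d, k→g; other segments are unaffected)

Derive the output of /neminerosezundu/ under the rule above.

No segment of /neminerosezundu/ meets the structural description of the rule, so the form surfaces unchanged.

neminerosezundu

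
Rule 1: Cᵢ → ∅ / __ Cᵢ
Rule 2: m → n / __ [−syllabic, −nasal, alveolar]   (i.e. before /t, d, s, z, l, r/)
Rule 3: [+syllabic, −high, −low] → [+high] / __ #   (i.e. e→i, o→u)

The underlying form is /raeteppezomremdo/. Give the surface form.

raetepezonrendu

Rule 1 (degemination): /pp/ is a geminate; the first /p/ deletes. /raeteppezomremdo/ → raetepezomremdo.
Rule 2 (nasal place assimilation): /m/ precedes the alveolar consonant /r/, so it assimilates in place to [n]. /m/ precedes the alveolar consonant /d/, so it assimilates in place to [n]. /raetepezomremdo/ → raetepezonrendo.
Rule 3 (final vowel raising): /o/ is a mid vowel in word-final position, so it raises to [u]. /raetepezonrendo/ → raetepezonrendu.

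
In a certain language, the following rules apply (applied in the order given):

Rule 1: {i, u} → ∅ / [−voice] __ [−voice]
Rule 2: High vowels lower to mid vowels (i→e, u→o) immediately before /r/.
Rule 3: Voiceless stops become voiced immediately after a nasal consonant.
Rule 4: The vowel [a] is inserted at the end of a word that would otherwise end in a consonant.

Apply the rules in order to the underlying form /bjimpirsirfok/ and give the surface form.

Rule 1 (high vowel syncope): no segment meets the environment; /bjimpirsirfok/ is unchanged.
Rule 2 (pre-rhotic lowering): /i/ is a high vowel immediately before /r/, so it lowers to [e]. /i/ is a high vowel immediately before /r/, so it lowers to [e]. /bjimpirsirfok/ → bjimperserfok.
Rule 3 (post-nasal voicing): /p/ is a voiceless stop immediately after the nasal /m/, so it voices to [b]. /bjimperserfok/ → bjimberserfok.
Rule 4 (final a-epenthesis): the form ends in the consonant /k/, so [a] is inserted word-finally. /bjimberserfok/ → bjimberserfoka.

bjimberserfoka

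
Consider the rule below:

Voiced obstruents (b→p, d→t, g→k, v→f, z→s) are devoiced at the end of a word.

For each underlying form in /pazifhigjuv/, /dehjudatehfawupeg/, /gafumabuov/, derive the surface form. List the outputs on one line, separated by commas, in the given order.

/pazifhigjuv/: /v/ is a voiced obstruent in word-final position, so it devoices to [f]. → [pazifhigjuf].
/dehjudatehfawupeg/: /g/ is a voiced obstruent in word-final position, so it devoices to [k]. → [dehjudatehfawupek].
/gafumabuov/: /v/ is a voiced obstruent in word-final position, so it devoices to [f]. → [gafumabuof].

pazifhigjuf, dehjudatehfawupek, gafumabuof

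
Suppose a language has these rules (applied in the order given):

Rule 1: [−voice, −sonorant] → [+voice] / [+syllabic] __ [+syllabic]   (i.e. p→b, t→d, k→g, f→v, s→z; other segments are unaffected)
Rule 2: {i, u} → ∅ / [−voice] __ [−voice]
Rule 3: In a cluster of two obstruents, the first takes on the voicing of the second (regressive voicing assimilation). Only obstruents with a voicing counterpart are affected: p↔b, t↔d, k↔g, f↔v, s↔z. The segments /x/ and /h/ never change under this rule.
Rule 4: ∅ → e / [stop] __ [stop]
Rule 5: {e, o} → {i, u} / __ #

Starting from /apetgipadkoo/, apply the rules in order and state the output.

Rule 1 (intervocalic voicing): /p/ is a voiceless obstruent between vowels /a/ and /e/, so it voices to [b]. /p/ is a voiceless obstruent between vowels /i/ and /a/, so it voices to [b]. /apetgipadkoo/ → abetgibadkoo.
Rule 2 (high vowel syncope): no segment meets the environment; /abetgibadkoo/ is unchanged.
Rule 3 (regressive voicing assimilation): /t/ precedes the voiced obstruent /g/, so it voices to [d] by assimilation. /d/ precedes the voiceless obstruent /k/, so it devoices to [t] by assimilation. /abetgibadkoo/ → abedgibatkoo.
Rule 4 (stop-cluster e-epenthesis): /d/ and /g/ form a stop–stop cluster, so [e] is inserted between them. /t/ and /k/ form a stop–stop cluster, so [e] is inserted between them. /abedgibatkoo/ → abedegibatekoo.
Rule 5 (final vowel raising): /o/ is a mid vowel in word-final position, so it raises to [u]. /abedegibatekoo/ → abedegibatekou.

abedegibatekou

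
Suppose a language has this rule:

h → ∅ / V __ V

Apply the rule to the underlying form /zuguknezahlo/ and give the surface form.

No segment of /zuguknezahlo/ meets the structural description of the rule, so the form surfaces unchanged.

zuguknezahlo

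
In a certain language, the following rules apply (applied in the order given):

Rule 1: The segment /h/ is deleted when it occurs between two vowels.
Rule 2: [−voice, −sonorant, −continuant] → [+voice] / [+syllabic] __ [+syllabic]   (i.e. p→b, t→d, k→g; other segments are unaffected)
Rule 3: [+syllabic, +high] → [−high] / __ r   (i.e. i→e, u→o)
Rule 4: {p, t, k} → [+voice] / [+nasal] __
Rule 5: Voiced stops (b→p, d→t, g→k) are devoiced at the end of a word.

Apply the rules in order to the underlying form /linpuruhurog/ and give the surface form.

linboruorok

Rule 1 (intervocalic h-deletion): /h/ occurs between vowels /u/ and /u/, so it deletes. /linpuruhurog/ → linpuruurog.
Rule 2 (intervocalic voicing): no segment meets the environment; /linpuruurog/ is unchanged.
Rule 3 (pre-rhotic lowering): /u/ is a high vowel immediately before /r/, so it lowers to [o]. /u/ is a high vowel immediately before /r/, so it lowers to [o]. /linpuruurog/ → linporuorog.
Rule 4 (post-nasal voicing): /p/ is a voiceless stop immediately after the nasal /n/, so it voices to [b]. /linporuorog/ → linboruorog.
Rule 5 (final devoicing): /g/ is a voiced stop in word-final position, so it devoices to [k]. /linboruorog/ → linboruorok.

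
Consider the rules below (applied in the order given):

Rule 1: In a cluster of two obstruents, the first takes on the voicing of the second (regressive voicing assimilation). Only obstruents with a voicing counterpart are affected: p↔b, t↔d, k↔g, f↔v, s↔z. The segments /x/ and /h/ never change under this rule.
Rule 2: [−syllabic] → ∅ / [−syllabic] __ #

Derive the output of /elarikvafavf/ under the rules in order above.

elarigvafaf

Rule 1 (regressive voicing assimilation): /k/ precedes the voiced obstruent /v/, so it voices to [g] by assimilation. /v/ precedes the voiceless obstruent /f/, so it devoices to [f] by assimilation. /elarikvafavf/ → elarigvafaff.
Rule 2 (final cluster simplification): /f/ is the second consonant of a word-final cluster /ff/, so it deletes. /elarigvafaff/ → elarigvafaf.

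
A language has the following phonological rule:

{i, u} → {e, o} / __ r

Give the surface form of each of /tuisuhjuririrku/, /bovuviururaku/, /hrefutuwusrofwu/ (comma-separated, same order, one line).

/tuisuhjuririrku/: /u/ is a high vowel immediately before /r/, so it lowers to [o]. /i/ is a high vowel immediately before /r/, so it lowers to [e]. /i/ is a high vowel immediately before /r/, so it lowers to [e]. → [tuisuhjorererku].
/bovuviururaku/: /u/ is a high vowel immediately before /r/, so it lowers to [o]. /u/ is a high vowel immediately before /r/, so it lowers to [o]. → [bovuviororaku].
/hrefutuwusrofwu/: the rule's environment is not met; surfaces unchanged as [hrefutuwusrofwu].

tuisuhjorererku, bovuviororaku, hrefutuwusrofwu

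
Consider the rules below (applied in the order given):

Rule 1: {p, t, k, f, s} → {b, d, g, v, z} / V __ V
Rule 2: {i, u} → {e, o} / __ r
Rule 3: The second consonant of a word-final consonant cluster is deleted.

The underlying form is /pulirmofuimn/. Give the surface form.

Rule 1 (intervocalic voicing): /f/ is a voiceless obstruent between vowels /o/ and /u/, so it voices to [v]. /pulirmofuimn/ → pulirmovuimn.
Rule 2 (pre-rhotic lowering): /i/ is a high vowel immediately before /r/, so it lowers to [e]. /pulirmovuimn/ → pulermovuimn.
Rule 3 (final cluster simplification): /n/ is the second consonant of a word-final cluster /mn/, so it deletes. /pulermovuimn/ → pulermovuim.

pulermovuim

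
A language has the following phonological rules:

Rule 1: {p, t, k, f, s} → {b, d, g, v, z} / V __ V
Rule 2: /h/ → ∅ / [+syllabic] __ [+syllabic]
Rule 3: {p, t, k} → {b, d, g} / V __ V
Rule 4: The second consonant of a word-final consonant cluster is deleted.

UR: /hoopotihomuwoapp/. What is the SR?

Rule 1 (intervocalic voicing): /p/ is a voiceless obstruent between vowels /o/ and /o/, so it voices to [b]. /t/ is a voiceless obstruent between vowels /o/ and /i/, so it voices to [d]. /hoopotihomuwoapp/ → hoobodihomuwoapp.
Rule 2 (intervocalic h-deletion): /h/ occurs between vowels /i/ and /o/, so it deletes. /hoobodihomuwoapp/ → hoobodiomuwoapp.
Rule 3 (intervocalic voicing): no segment meets the environment; /hoobodiomuwoapp/ is unchanged.
Rule 4 (final cluster simplification): /p/ is the second consonant of a word-final cluster /pp/, so it deletes. /hoobodiomuwoapp/ → hoobodiomuwoap.

hoobodiomuwoap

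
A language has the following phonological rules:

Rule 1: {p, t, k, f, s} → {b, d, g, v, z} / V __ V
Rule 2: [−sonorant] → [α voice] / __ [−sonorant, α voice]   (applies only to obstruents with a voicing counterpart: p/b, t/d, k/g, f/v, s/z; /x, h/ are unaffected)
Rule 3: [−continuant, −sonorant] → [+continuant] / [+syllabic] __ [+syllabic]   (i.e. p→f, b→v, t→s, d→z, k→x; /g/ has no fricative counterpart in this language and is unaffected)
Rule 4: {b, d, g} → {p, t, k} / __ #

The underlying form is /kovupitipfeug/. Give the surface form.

Rule 1 (intervocalic voicing): /p/ is a voiceless obstruent between vowels /u/ and /i/, so it voices to [b]. /t/ is a voiceless obstruent between vowels /i/ and /i/, so it voices to [d]. /kovupitipfeug/ → kovubidipfeug.
Rule 2 (regressive voicing assimilation): no segment meets the environment; /kovubidipfeug/ is unchanged.
Rule 3 (intervocalic spirantization): /b/ is a stop between vowels /u/ and /i/, so it spirantizes to the fricative [v]. /d/ is a stop between vowels /i/ and /i/, so it spirantizes to the fricative [z]. /kovubidipfeug/ → kovuvizipfeug.
Rule 4 (final devoicing): /g/ is a voiced stop in word-final position, so it devoices to [k]. /kovuvizipfeug/ → kovuvizipfeuk.

kovuvizipfeuk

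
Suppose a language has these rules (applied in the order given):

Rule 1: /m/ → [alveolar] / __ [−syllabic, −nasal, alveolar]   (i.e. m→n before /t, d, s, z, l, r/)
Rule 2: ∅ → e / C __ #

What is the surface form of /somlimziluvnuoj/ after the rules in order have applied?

Rule 1 (nasal place assimilation): /m/ precedes the alveolar consonant /l/, so it assimilates in place to [n]. /m/ precedes the alveolar consonant /z/, so it assimilates in place to [n]. /somlimziluvnuoj/ → sonlinziluvnuoj.
Rule 2 (final e-epenthesis): the form ends in the consonant /j/, so [e] is inserted word-finally. /sonlinziluvnuoj/ → sonlinziluvnuoje.

sonlinziluvnuoje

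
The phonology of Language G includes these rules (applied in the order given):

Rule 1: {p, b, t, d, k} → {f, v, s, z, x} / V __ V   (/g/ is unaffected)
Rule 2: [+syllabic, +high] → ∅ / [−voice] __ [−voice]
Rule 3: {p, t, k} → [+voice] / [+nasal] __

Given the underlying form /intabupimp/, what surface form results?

indavufimb

Rule 1 (intervocalic spirantization): /b/ is a stop between vowels /a/ and /u/, so it spirantizes to the fricative [v]. /p/ is a stop between vowels /u/ and /i/, so it spirantizes to the fricative [f]. /intabupimp/ → intavufimp.
Rule 2 (high vowel syncope): no segment meets the environment; /intavufimp/ is unchanged.
Rule 3 (post-nasal voicing): /t/ is a voiceless stop immediately after the nasal /n/, so it voices to [d]. /p/ is a voiceless stop immediately after the nasal /m/, so it voices to [b]. /intavufimp/ → indavufimb.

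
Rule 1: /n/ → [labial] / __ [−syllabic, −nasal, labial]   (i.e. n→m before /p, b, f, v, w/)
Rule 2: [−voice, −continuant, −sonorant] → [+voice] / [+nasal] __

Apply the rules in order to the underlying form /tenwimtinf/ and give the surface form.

Rule 1 (nasal place assimilation): /n/ precedes the labial consonant /w/, so it assimilates in place to [m]. /n/ precedes the labial consonant /f/, so it assimilates in place to [m]. /tenwimtinf/ → temwimtimf.
Rule 2 (post-nasal voicing): /t/ is a voiceless stop immediately after the nasal /m/, so it voices to [d]. /temwimtimf/ → temwimdimf.

temwimdimf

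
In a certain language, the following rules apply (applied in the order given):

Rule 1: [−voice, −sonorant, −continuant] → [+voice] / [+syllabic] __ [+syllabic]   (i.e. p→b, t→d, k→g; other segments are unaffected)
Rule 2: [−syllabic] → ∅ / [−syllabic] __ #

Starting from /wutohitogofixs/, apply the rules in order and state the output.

wudohidogofix

Rule 1 (intervocalic voicing): /t/ is a voiceless stop between vowels /u/ and /o/, so it voices to [d]. /t/ is a voiceless stop between vowels /i/ and /o/, so it voices to [d]. /wutohitogofixs/ → wudohidogofixs.
Rule 2 (final cluster simplification): /s/ is the second consonant of a word-final cluster /xs/, so it deletes. /wudohidogofixs/ → wudohidogofix.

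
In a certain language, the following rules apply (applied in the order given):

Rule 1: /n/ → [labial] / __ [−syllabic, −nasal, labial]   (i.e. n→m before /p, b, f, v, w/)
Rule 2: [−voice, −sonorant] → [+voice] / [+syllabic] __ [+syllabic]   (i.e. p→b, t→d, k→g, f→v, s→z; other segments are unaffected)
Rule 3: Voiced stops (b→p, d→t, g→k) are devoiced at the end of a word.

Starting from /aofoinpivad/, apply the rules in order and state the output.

aovoimpivat

Rule 1 (nasal place assimilation): /n/ precedes the labial consonant /p/, so it assimilates in place to [m]. /aofoinpivad/ → aofoimpivad.
Rule 2 (intervocalic voicing): /f/ is a voiceless obstruent between vowels /o/ and /o/, so it voices to [v]. /aofoimpivad/ → aovoimpivad.
Rule 3 (final devoicing): /d/ is a voiced stop in word-final position, so it devoices to [t]. /aovoimpivad/ → aovoimpivat.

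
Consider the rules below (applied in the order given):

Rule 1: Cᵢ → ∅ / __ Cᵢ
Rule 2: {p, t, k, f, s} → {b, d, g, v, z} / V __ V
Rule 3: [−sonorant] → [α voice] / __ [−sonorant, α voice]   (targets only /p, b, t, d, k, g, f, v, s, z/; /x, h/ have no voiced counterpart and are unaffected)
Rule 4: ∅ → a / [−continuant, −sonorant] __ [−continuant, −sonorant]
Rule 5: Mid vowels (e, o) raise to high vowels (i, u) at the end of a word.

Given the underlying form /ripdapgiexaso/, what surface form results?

Rule 1 (degemination): no segment meets the environment; /ripdapgiexaso/ is unchanged.
Rule 2 (intervocalic voicing): /s/ is a voiceless obstruent between vowels /a/ and /o/, so it voices to [z]. /ripdapgiexaso/ → ripdapgiexazo.
Rule 3 (regressive voicing assimilation): /p/ precedes the voiced obstruent /d/, so it voices to [b] by assimilation. /p/ precedes the voiced obstruent /g/, so it voices to [b] by assimilation. /ripdapgiexazo/ → ribdabgiexazo.
Rule 4 (stop-cluster a-epenthesis): /b/ and /d/ form a stop–stop cluster, so [a] is inserted between them. /b/ and /g/ form a stop–stop cluster, so [a] is inserted between them. /ribdabgiexazo/ → ribadabagiexazo.
Rule 5 (final vowel raising): /o/ is a mid vowel in word-final position, so it raises to [u]. /ribadabagiexazo/ → ribadabagiexazu.

ribadabagiexazu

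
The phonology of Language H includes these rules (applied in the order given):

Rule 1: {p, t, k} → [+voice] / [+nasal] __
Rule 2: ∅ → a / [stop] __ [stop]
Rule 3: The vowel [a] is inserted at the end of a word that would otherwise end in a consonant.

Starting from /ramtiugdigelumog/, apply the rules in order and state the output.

ramdiugadigelumoga

Rule 1 (post-nasal voicing): /t/ is a voiceless stop immediately after the nasal /m/, so it voices to [d]. /ramtiugdigelumog/ → ramdiugdigelumog.
Rule 2 (stop-cluster a-epenthesis): /g/ and /d/ form a stop–stop cluster, so [a] is inserted between them. /ramdiugdigelumog/ → ramdiugadigelumog.
Rule 3 (final a-epenthesis): the form ends in the consonant /g/, so [a] is inserted word-finally. /ramdiugadigelumog/ → ramdiugadigelumoga.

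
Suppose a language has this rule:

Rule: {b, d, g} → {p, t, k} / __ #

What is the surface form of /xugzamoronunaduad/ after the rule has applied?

xugzamoronunaduat

Scanning /xugzamoronunaduad/: /g/ at position 3 is not in the conditioning environment; /d/ at position 14 is not in the conditioning environment; /d/ is a voiced stop in word-final position, so it devoices to [t].
Result: [xugzamoronunaduat].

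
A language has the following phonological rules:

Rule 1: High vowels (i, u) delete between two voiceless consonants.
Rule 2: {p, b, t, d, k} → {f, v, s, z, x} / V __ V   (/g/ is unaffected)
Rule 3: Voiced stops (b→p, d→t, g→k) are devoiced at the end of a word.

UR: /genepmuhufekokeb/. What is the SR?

genepmuhfexoxep

Rule 1 (high vowel syncope): /u/ is a high vowel flanked by voiceless consonants /h/ and /f/, so it deletes. /genepmuhufekokeb/ → genepmuhfekokeb.
Rule 2 (intervocalic spirantization): /k/ is a stop between vowels /e/ and /o/, so it spirantizes to the fricative [x]. /k/ is a stop between vowels /o/ and /e/, so it spirantizes to the fricative [x]. /genepmuhfekokeb/ → genepmuhfexoxeb.
Rule 3 (final devoicing): /b/ is a voiced stop in word-final position, so it devoices to [p]. /genepmuhfexoxeb/ → genepmuhfexoxep.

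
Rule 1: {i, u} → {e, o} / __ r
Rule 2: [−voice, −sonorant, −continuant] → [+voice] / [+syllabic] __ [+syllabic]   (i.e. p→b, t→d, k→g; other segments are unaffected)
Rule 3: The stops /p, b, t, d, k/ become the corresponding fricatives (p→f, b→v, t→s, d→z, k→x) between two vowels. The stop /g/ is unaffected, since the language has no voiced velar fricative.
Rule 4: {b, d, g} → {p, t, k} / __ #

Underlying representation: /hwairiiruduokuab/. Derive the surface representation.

Rule 1 (pre-rhotic lowering): /i/ is a high vowel immediately before /r/, so it lowers to [e]. /i/ is a high vowel immediately before /r/, so it lowers to [e]. /hwairiiruduokuab/ → hwaerieruduokuab.
Rule 2 (intervocalic voicing): /k/ is a voiceless stop between vowels /o/ and /u/, so it voices to [g]. /hwaerieruduokuab/ → hwaerieruduoguab.
Rule 3 (intervocalic spirantization): /d/ is a stop between vowels /u/ and /u/, so it spirantizes to the fricative [z]. /hwaerieruduoguab/ → hwaerieruzuoguab.
Rule 4 (final devoicing): /b/ is a voiced stop in word-final position, so it devoices to [p]. /hwaerieruzuoguab/ → hwaerieruzuoguap.

hwaerieruzuoguap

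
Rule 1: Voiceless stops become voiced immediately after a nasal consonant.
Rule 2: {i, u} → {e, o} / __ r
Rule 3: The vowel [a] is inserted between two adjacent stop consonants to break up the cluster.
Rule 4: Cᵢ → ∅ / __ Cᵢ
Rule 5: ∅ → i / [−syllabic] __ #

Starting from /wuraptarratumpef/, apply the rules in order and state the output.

worapataratumbefi

Rule 1 (post-nasal voicing): /p/ is a voiceless stop immediately after the nasal /m/, so it voices to [b]. /wuraptarratumpef/ → wuraptarratumbef.
Rule 2 (pre-rhotic lowering): /u/ is a high vowel immediately before /r/, so it lowers to [o]. /wuraptarratumbef/ → woraptarratumbef.
Rule 3 (stop-cluster a-epenthesis): /p/ and /t/ form a stop–stop cluster, so [a] is inserted between them. /woraptarratumbef/ → worapatarratumbef.
Rule 4 (degemination): /rr/ is a geminate; the first /r/ deletes. /worapatarratumbef/ → worapataratumbef.
Rule 5 (final i-epenthesis): the form ends in the consonant /f/, so [i] is inserted word-finally. /worapataratumbef/ → worapataratumbefi.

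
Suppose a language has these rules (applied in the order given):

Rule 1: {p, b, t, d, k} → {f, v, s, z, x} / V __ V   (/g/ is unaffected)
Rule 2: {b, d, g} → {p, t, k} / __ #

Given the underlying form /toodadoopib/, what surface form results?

Rule 1 (intervocalic spirantization): /d/ is a stop between vowels /o/ and /a/, so it spirantizes to the fricative [z]. /d/ is a stop between vowels /a/ and /o/, so it spirantizes to the fricative [z]. /p/ is a stop between vowels /o/ and /i/, so it spirantizes to the fricative [f]. /toodadoopib/ → toozazoofib.
Rule 2 (final devoicing): /b/ is a voiced stop in word-final position, so it devoices to [p]. /toozazoofib/ → toozazoofip.

toozazoofip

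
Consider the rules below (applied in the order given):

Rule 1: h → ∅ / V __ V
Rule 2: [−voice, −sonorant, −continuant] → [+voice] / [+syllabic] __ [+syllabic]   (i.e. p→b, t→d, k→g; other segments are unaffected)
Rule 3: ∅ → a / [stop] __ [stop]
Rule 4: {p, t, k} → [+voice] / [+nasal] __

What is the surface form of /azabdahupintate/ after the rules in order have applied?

Rule 1 (intervocalic h-deletion): /h/ occurs between vowels /a/ and /u/, so it deletes. /azabdahupintate/ → azabdaupintate.
Rule 2 (intervocalic voicing): /p/ is a voiceless stop between vowels /u/ and /i/, so it voices to [b]. /t/ is a voiceless stop between vowels /a/ and /e/, so it voices to [d]. /azabdaupintate/ → azabdaubintade.
Rule 3 (stop-cluster a-epenthesis): /b/ and /d/ form a stop–stop cluster, so [a] is inserted between them. /azabdaubintade/ → azabadaubintade.
Rule 4 (post-nasal voicing): /t/ is a voiceless stop immediately after the nasal /n/, so it voices to [d]. /azabadaubintade/ → azabadaubindade.

azabadaubindade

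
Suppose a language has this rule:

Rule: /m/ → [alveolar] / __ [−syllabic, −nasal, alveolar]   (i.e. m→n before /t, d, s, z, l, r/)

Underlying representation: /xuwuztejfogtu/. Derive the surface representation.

No segment of /xuwuztejfogtu/ meets the structural description of the rule, so the form surfaces unchanged.

xuwuztejfogtu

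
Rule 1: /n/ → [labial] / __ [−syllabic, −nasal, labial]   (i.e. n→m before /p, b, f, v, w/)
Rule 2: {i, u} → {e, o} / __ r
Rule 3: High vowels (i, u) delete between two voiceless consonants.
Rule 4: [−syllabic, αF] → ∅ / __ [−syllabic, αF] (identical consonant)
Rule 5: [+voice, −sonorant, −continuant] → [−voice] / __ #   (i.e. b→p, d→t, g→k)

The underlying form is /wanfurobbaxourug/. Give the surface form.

Rule 1 (nasal place assimilation): /n/ precedes the labial consonant /f/, so it assimilates in place to [m]. /wanfurobbaxourug/ → wamfurobbaxourug.
Rule 2 (pre-rhotic lowering): /u/ is a high vowel immediately before /r/, so it lowers to [o]. /u/ is a high vowel immediately before /r/, so it lowers to [o]. /wamfurobbaxourug/ → wamforobbaxoorug.
Rule 3 (high vowel syncope): no segment meets the environment; /wamforobbaxoorug/ is unchanged.
Rule 4 (degemination): /bb/ is a geminate; the first /b/ deletes. /wamforobbaxoorug/ → wamforobaxoorug.
Rule 5 (final devoicing): /g/ is a voiced stop in word-final position, so it devoices to [k]. /wamforobaxoorug/ → wamforobaxooruk.

wamforobaxooruk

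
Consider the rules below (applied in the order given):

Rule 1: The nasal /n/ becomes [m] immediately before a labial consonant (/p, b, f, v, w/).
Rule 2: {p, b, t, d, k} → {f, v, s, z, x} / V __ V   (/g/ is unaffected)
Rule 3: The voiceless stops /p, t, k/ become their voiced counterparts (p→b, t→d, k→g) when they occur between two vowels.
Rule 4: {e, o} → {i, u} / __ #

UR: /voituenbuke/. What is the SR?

Rule 1 (nasal place assimilation): /n/ precedes the labial consonant /b/, so it assimilates in place to [m]. /voituenbuke/ → voituembuke.
Rule 2 (intervocalic spirantization): /t/ is a stop between vowels /i/ and /u/, so it spirantizes to the fricative [s]. /k/ is a stop between vowels /u/ and /e/, so it spirantizes to the fricative [x]. /voituembuke/ → voisuembuxe.
Rule 3 (intervocalic voicing): no segment meets the environment; /voisuembuxe/ is unchanged.
Rule 4 (final vowel raising): /e/ is a mid vowel in word-final position, so it raises to [i]. /voisuembuxe/ → voisuembuxi.

voisuembuxi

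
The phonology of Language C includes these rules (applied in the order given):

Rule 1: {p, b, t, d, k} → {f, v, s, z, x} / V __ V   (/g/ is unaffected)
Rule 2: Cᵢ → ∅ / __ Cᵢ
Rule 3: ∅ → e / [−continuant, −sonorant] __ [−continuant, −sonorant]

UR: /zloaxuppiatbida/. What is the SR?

zloaxupiatebiza

Rule 1 (intervocalic spirantization): /d/ is a stop between vowels /i/ and /a/, so it spirantizes to the fricative [z]. /zloaxuppiatbida/ → zloaxuppiatbiza.
Rule 2 (degemination): /pp/ is a geminate; the first /p/ deletes. /zloaxuppiatbiza/ → zloaxupiatbiza.
Rule 3 (stop-cluster e-epenthesis): /t/ and /b/ form a stop–stop cluster, so [e] is inserted between them. /zloaxupiatbiza/ → zloaxupiatebiza.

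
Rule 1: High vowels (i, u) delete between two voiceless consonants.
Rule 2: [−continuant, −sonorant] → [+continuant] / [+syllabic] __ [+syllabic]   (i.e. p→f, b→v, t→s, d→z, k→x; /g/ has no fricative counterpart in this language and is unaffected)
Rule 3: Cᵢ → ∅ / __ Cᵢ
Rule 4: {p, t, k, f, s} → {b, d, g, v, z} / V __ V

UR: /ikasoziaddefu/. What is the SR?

Rule 1 (high vowel syncope): no segment meets the environment; /ikasoziaddefu/ is unchanged.
Rule 2 (intervocalic spirantization): /k/ is a stop between vowels /i/ and /a/, so it spirantizes to the fricative [x]. /ikasoziaddefu/ → ixasoziaddefu.
Rule 3 (degemination): /dd/ is a geminate; the first /d/ deletes. /ixasoziaddefu/ → ixasoziadefu.
Rule 4 (intervocalic voicing): /s/ is a voiceless obstruent between vowels /a/ and /o/, so it voices to [z]. /f/ is a voiceless obstruent between vowels /e/ and /u/, so it voices to [v]. /ixasoziadefu/ → ixazoziadevu.

ixazoziadevu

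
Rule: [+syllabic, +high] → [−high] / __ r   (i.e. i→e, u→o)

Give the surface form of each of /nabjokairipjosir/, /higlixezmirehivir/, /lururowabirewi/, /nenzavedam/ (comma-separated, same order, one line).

/nabjokairipjosir/: /i/ is a high vowel immediately before /r/, so it lowers to [e]. /i/ is a high vowel immediately before /r/, so it lowers to [e]. → [nabjokaeripjoser].
/higlixezmirehivir/: /i/ is a high vowel immediately before /r/, so it lowers to [e]. /i/ is a high vowel immediately before /r/, so it lowers to [e]. → [higlixezmerehiver].
/lururowabirewi/: /u/ is a high vowel immediately before /r/, so it lowers to [o]. /u/ is a high vowel immediately before /r/, so it lowers to [o]. /i/ is a high vowel immediately before /r/, so it lowers to [e]. → [lororowaberewi].
/nenzavedam/: the rule's environment is not met; surfaces unchanged as [nenzavedam].

nabjokaeripjoser, higlixezmerehiver, lororowaberewi, nenzavedam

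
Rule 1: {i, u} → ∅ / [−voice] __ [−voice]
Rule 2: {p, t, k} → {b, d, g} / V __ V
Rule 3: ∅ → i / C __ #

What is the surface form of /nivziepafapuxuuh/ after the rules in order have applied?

nivziebafapxuuhi

Rule 1 (high vowel syncope): /u/ is a high vowel flanked by voiceless consonants /p/ and /x/, so it deletes. /nivziepafapuxuuh/ → nivziepafapxuuh.
Rule 2 (intervocalic voicing): /p/ is a voiceless stop between vowels /e/ and /a/, so it voices to [b]. /nivziepafapxuuh/ → nivziebafapxuuh.
Rule 3 (final i-epenthesis): the form ends in the consonant /h/, so [i] is inserted word-finally. /nivziebafapxuuh/ → nivziebafapxuuhi.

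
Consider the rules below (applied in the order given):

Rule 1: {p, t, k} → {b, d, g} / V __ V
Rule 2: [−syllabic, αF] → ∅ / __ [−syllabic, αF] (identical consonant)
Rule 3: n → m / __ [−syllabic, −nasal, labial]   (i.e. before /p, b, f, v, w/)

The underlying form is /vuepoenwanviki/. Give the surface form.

Rule 1 (intervocalic voicing): /p/ is a voiceless stop between vowels /e/ and /o/, so it voices to [b]. /k/ is a voiceless stop between vowels /i/ and /i/, so it voices to [g]. /vuepoenwanviki/ → vueboenwanvigi.
Rule 2 (degemination): no segment meets the environment; /vueboenwanvigi/ is unchanged.
Rule 3 (nasal place assimilation): /n/ precedes the labial consonant /w/, so it assimilates in place to [m]. /n/ precedes the labial consonant /v/, so it assimilates in place to [m]. /vueboenwanvigi/ → vueboemwamvigi.

vueboemwamvigi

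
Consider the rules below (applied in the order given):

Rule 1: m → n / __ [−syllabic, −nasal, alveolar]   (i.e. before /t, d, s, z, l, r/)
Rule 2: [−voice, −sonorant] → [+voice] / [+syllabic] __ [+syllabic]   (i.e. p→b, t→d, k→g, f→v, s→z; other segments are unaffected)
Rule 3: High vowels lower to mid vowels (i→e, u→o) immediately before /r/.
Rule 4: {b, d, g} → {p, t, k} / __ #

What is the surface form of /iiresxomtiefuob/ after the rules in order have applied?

Rule 1 (nasal place assimilation): /m/ precedes the alveolar consonant /t/, so it assimilates in place to [n]. /iiresxomtiefuob/ → iiresxontiefuob.
Rule 2 (intervocalic voicing): /f/ is a voiceless obstruent between vowels /e/ and /u/, so it voices to [v]. /iiresxontiefuob/ → iiresxontievuob.
Rule 3 (pre-rhotic lowering): /i/ is a high vowel immediately before /r/, so it lowers to [e]. /iiresxontievuob/ → ieresxontievuob.
Rule 4 (final devoicing): /b/ is a voiced stop in word-final position, so it devoices to [p]. /ieresxontievuob/ → ieresxontievuop.

ieresxontievuop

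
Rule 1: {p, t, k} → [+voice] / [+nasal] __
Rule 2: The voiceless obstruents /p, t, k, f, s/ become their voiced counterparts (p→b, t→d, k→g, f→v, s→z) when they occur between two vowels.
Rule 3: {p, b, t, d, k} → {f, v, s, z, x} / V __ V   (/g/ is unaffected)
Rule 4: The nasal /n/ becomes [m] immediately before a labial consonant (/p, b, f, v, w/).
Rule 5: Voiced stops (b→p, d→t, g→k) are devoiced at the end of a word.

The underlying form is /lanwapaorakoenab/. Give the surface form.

Rule 1 (post-nasal voicing): no segment meets the environment; /lanwapaorakoenab/ is unchanged.
Rule 2 (intervocalic voicing): /p/ is a voiceless obstruent between vowels /a/ and /a/, so it voices to [b]. /k/ is a voiceless obstruent between vowels /a/ and /o/, so it voices to [g]. /lanwapaorakoenab/ → lanwabaoragoenab.
Rule 3 (intervocalic spirantization): /b/ is a stop between vowels /a/ and /a/, so it spirantizes to the fricative [v]. /lanwabaoragoenab/ → lanwavaoragoenab.
Rule 4 (nasal place assimilation): /n/ precedes the labial consonant /w/, so it assimilates in place to [m]. /lanwavaoragoenab/ → lamwavaoragoenab.
Rule 5 (final devoicing): /b/ is a voiced stop in word-final position, so it devoices to [p]. /lamwavaoragoenab/ → lamwavaoragoenap.

lamwavaoragoenap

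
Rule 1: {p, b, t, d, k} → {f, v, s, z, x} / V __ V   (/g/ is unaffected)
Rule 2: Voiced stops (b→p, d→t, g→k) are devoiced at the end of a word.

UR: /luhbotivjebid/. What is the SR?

Rule 1 (intervocalic spirantization): /t/ is a stop between vowels /o/ and /i/, so it spirantizes to the fricative [s]. /b/ is a stop between vowels /e/ and /i/, so it spirantizes to the fricative [v]. /luhbotivjebid/ → luhbosivjevid.
Rule 2 (final devoicing): /d/ is a voiced stop in word-final position, so it devoices to [t]. /luhbosivjevid/ → luhbosivjevit.

luhbosivjevit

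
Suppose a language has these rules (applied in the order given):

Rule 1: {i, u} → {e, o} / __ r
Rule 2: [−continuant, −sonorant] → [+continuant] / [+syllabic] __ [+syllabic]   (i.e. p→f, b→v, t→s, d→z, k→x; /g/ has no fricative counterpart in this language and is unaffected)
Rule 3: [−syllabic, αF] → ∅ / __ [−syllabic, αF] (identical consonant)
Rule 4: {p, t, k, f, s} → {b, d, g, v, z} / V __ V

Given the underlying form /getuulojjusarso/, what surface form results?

Rule 1 (pre-rhotic lowering): no segment meets the environment; /getuulojjusarso/ is unchanged.
Rule 2 (intervocalic spirantization): /t/ is a stop between vowels /e/ and /u/, so it spirantizes to the fricative [s]. /getuulojjusarso/ → gesuulojjusarso.
Rule 3 (degemination): /jj/ is a geminate; the first /j/ deletes. /gesuulojjusarso/ → gesuulojusarso.
Rule 4 (intervocalic voicing): /s/ is a voiceless obstruent between vowels /e/ and /u/, so it voices to [z]. /s/ is a voiceless obstruent between vowels /u/ and /a/, so it voices to [z]. /gesuulojusarso/ → gezuulojuzarso.

gezuulojuzarso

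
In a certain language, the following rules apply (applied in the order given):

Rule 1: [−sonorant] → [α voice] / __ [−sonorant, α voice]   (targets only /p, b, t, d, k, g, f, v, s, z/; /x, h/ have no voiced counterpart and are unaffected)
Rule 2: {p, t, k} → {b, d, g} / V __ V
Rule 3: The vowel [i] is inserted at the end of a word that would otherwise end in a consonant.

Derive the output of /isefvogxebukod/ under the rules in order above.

isevvokxebugodi

Rule 1 (regressive voicing assimilation): /f/ precedes the voiced obstruent /v/, so it voices to [v] by assimilation. /g/ precedes the voiceless obstruent /x/, so it devoices to [k] by assimilation. /isefvogxebukod/ → isevvokxebukod.
Rule 2 (intervocalic voicing): /k/ is a voiceless stop between vowels /u/ and /o/, so it voices to [g]. /isevvokxebukod/ → isevvokxebugod.
Rule 3 (final i-epenthesis): the form ends in the consonant /d/, so [i] is inserted word-finally. /isevvokxebugod/ → isevvokxebugodi.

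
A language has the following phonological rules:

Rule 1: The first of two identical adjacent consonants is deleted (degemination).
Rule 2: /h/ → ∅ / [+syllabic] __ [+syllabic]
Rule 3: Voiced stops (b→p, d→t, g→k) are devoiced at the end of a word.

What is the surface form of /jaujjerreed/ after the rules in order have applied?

jaujereet

Rule 1 (degemination): /jj/ is a geminate; the first /j/ deletes. /rr/ is a geminate; the first /r/ deletes. /jaujjerreed/ → jaujereed.
Rule 2 (intervocalic h-deletion): no segment meets the environment; /jaujereed/ is unchanged.
Rule 3 (final devoicing): /d/ is a voiced stop in word-final position, so it devoices to [t]. /jaujereed/ → jaujereet.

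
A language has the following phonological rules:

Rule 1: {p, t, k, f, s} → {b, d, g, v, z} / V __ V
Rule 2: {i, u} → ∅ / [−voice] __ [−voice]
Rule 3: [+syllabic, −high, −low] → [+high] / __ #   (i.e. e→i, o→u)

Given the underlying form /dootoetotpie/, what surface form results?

doodoedotpii

Rule 1 (intervocalic voicing): /t/ is a voiceless obstruent between vowels /o/ and /o/, so it voices to [d]. /t/ is a voiceless obstruent between vowels /e/ and /o/, so it voices to [d]. /dootoetotpie/ → doodoedotpie.
Rule 2 (high vowel syncope): no segment meets the environment; /doodoedotpie/ is unchanged.
Rule 3 (final vowel raising): /e/ is a mid vowel in word-final position, so it raises to [i]. /doodoedotpie/ → doodoedotpii.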